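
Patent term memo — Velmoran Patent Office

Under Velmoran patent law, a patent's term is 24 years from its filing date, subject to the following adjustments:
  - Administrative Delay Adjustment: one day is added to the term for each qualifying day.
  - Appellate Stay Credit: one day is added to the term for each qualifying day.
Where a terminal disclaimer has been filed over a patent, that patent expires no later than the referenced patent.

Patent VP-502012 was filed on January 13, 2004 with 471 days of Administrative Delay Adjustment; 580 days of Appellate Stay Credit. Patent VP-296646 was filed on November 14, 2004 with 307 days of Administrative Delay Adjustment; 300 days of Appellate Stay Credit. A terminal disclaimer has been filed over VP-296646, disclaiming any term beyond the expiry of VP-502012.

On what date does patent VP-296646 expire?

July 14, 2030

Natural term of VP-296646:
  Base: filing + 24 years → 14 November 2028.
  Administrative Delay Adjustment: +307 days → 17 September 2029.
  Appellate Stay Credit: +300 days → 14 July 2030.
Expiry of referenced patent VP-502012:
  Base: filing + 24 years → 13 January 2028.
  Administrative Delay Adjustment: +471 days → 28 April 2029.
  Appellate Stay Credit: +580 days → 29 November 2030.
Terminal disclaimer: VP-296646 expires on the earlier of 14 July 2030 and 29 November 2030.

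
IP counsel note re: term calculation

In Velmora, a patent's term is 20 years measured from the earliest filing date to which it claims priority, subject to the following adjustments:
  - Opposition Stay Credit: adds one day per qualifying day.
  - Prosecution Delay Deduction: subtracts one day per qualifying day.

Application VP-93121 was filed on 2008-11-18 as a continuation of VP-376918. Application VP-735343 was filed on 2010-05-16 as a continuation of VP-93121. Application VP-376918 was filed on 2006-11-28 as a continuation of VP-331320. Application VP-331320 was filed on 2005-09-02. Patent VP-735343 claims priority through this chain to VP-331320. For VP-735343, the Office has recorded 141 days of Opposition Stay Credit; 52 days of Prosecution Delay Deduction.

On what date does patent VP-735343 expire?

Earliest priority filing: 2 September 2005.
Base term: 2 September 2005 + 20 years → 2 September 2025.
Opposition Stay Credit: +141 days → 21 January 2026.
Prosecution Delay Deduction: −52 days → 30 November 2025.

2025-11-30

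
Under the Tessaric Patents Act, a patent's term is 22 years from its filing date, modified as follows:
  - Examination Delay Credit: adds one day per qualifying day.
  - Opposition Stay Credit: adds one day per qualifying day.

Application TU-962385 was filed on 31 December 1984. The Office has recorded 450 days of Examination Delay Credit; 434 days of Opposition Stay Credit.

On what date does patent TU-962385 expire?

Base term: filing date + 22 years → 31 December 2006.
Examination Delay Credit: +450 days → 25 March 2008.
Opposition Stay Credit: +434 days → 2 June 2009.

June 2, 2009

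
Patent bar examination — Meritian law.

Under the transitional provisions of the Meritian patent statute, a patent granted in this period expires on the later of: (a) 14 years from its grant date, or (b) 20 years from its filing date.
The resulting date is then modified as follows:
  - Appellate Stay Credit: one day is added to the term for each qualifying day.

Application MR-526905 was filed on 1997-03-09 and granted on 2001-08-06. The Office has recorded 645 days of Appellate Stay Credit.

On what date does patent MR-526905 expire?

December 14, 2018

(a) grant + 14 years → 6 August 2015.
(b) filing + 20 years → 9 March 2017.
Later of the two: 9 March 2017.
Appellate Stay Credit: +645 days → 14 December 2018.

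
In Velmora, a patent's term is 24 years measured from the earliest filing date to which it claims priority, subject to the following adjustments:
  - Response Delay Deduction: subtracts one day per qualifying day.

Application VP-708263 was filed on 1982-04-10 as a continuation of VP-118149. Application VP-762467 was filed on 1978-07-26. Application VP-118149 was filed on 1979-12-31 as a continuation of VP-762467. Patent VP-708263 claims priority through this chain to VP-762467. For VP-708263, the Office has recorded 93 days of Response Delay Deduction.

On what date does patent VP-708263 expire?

Earliest priority filing: 26 July 1978.
Base term: 26 July 1978 + 24 years → 26 July 2002.
Response Delay Deduction: −93 days → 24 April 2002.

2002-04-24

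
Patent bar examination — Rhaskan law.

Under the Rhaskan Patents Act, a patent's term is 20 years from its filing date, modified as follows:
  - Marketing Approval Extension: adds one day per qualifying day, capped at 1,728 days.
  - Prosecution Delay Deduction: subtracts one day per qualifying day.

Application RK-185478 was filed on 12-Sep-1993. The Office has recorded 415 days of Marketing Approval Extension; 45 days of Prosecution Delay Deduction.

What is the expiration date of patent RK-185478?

September 17, 2014

Base term: filing date + 20 years → 12 September 2013.
Marketing Approval Extension: 415 days (within the 1728-day cap) → +415 days → 1 November 2014.
Prosecution Delay Deduction: −45 days → 17 September 2014.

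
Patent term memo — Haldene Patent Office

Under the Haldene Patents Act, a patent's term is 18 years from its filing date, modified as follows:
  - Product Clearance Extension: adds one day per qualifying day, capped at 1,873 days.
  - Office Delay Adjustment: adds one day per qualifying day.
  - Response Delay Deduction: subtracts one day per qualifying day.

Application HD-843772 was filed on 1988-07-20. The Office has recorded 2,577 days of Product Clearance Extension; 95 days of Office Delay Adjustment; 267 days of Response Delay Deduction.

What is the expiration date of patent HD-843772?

March 17, 2011

Base term: filing date + 18 years → 20 July 2006.
Product Clearance Extension: 2577 days claimed exceeds the 1873-day cap, so +1873 days → 5 September 2011.
Office Delay Adjustment: +95 days → 9 December 2011.
Response Delay Deduction: −267 days → 17 March 2011.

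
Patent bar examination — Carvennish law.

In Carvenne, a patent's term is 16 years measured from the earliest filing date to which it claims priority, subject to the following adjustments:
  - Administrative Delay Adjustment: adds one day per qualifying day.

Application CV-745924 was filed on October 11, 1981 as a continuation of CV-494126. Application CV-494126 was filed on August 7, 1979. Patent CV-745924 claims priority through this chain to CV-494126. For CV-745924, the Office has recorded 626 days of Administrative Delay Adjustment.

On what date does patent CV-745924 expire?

Earliest priority filing: 7 August 1979.
Base term: 7 August 1979 + 16 years → 7 August 1995.
Administrative Delay Adjustment: +626 days → 24 April 1997.

April 24, 1997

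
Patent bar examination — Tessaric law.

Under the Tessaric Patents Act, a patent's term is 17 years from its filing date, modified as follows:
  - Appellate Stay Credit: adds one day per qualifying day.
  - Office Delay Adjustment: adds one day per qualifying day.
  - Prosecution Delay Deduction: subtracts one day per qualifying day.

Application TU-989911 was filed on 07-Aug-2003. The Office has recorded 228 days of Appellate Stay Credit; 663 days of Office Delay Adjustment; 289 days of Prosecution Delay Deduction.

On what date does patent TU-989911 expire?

2022-04-01

Base term: filing date + 17 years → 7 August 2020.
Appellate Stay Credit: +228 days → 23 March 2021.
Office Delay Adjustment: +663 days → 15 January 2023.
Prosecution Delay Deduction: −289 days → 1 April 2022.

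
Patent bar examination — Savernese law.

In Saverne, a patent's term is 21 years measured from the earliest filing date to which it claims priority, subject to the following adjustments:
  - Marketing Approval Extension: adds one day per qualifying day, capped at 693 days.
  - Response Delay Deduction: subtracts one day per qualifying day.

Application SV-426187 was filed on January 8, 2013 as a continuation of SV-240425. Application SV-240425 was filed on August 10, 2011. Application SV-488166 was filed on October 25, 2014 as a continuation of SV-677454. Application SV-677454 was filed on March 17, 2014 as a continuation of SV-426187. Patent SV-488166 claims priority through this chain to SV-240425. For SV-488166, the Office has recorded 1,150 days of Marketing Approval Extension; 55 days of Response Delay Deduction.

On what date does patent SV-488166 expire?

Earliest priority filing: 10 August 2011.
Base term: 10 August 2011 + 21 years → 10 August 2032.
Marketing Approval Extension: 1150 days claimed exceeds the 693-day cap, so +693 days → 4 July 2034.
Response Delay Deduction: −55 days → 10 May 2034.

2034-05-10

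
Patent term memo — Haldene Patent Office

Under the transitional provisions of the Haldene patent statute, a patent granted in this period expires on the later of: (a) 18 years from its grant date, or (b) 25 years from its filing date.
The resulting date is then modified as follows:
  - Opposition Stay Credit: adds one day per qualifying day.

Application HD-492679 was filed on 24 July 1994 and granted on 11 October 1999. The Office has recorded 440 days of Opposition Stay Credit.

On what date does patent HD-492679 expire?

2020-10-06

(a) grant + 18 years → 11 October 2017.
(b) filing + 25 years → 24 July 2019.
Later of the two: 24 July 2019.
Opposition Stay Credit: +440 days → 6 October 2020.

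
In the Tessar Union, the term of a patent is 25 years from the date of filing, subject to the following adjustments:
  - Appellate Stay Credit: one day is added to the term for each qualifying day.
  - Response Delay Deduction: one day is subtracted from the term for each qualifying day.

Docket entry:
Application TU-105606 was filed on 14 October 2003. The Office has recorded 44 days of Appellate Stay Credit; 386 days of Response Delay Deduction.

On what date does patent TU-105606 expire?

November 7, 2027

Base term: filing date + 25 years → 14 October 2028.
Appellate Stay Credit: +44 days → 27 November 2028.
Response Delay Deduction: −386 days → 7 November 2027.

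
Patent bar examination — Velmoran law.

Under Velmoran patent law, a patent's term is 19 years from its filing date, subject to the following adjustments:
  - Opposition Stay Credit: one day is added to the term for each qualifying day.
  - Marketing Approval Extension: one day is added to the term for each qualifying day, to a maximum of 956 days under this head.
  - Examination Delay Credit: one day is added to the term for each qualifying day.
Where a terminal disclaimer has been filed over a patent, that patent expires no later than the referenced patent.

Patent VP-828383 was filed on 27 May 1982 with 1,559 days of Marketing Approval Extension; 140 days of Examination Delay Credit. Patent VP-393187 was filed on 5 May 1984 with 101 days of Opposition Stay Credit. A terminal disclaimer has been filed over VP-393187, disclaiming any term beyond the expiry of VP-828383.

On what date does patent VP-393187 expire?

August 14, 2003

Natural term of VP-393187:
  Base: filing + 19 years → 5 May 2003.
  Opposition Stay Credit: +101 days → 14 August 2003.
Expiry of referenced patent VP-828383:
  Base: filing + 19 years → 27 May 2001.
  Marketing Approval Extension: 1559 days claimed exceeds the 956-day cap, so +956 days → 8 January 2004.
  Examination Delay Credit: +140 days → 27 May 2004.
Terminal disclaimer: VP-393187 expires on the earlier of 14 August 2003 and 27 May 2004.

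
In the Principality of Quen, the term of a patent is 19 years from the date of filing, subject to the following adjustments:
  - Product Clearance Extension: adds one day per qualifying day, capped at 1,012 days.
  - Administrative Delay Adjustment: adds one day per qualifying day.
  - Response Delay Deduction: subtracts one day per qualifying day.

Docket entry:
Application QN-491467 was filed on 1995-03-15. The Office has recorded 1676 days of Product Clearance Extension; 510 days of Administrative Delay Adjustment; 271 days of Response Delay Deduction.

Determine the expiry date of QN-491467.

2017-08-17

Base term: filing date + 19 years → 15 March 2014.
Product Clearance Extension: 1676 days claimed exceeds the 1012-day cap, so +1012 days → 21 December 2016.
Administrative Delay Adjustment: +510 days → 15 May 2018.
Response Delay Deduction: −271 days → 17 August 2017.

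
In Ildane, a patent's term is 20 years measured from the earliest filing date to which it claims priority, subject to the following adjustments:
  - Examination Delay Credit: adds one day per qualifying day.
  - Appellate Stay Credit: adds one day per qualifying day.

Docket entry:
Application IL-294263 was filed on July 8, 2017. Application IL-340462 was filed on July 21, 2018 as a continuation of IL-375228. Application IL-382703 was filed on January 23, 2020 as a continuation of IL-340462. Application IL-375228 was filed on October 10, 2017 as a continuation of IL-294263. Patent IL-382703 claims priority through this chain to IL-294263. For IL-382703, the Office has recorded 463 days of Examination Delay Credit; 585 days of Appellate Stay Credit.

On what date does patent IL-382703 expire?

Earliest priority filing: 8 July 2017.
Base term: 8 July 2017 + 20 years → 8 July 2037.
Examination Delay Credit: +463 days → 14 October 2038.
Appellate Stay Credit: +585 days → 21 May 2040.

May 21, 2040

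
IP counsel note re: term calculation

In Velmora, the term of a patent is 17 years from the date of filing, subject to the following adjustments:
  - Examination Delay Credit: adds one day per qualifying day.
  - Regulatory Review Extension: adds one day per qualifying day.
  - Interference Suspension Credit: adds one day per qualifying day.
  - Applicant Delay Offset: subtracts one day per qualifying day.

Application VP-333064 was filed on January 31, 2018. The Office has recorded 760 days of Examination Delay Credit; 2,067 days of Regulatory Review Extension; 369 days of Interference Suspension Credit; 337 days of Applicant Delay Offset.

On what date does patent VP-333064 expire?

2042-11-29

Base term: filing date + 17 years → 31 January 2035.
Examination Delay Credit: +760 days → 1 March 2037.
Regulatory Review Extension: +2067 days → 28 October 2042.
Interference Suspension Credit: +369 days → 1 November 2043.
Applicant Delay Offset: −337 days → 29 November 2042.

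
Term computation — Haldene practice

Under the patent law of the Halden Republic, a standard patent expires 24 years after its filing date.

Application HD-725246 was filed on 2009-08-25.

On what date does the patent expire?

Filing date + 24 years → 25 August 2033.

2033-08-25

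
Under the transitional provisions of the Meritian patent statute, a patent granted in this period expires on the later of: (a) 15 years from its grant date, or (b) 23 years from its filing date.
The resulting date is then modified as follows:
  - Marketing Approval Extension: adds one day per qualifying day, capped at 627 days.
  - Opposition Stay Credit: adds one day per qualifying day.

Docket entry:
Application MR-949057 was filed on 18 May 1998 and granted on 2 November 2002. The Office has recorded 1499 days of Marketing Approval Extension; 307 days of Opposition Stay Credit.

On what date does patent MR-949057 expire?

(a) grant + 15 years → 2 November 2017.
(b) filing + 23 years → 18 May 2021.
Later of the two: 18 May 2021.
Marketing Approval Extension: 1499 days claimed exceeds the 627-day cap, so +627 days → 4 February 2023.
Opposition Stay Credit: +307 days → 8 December 2023.

2023-12-08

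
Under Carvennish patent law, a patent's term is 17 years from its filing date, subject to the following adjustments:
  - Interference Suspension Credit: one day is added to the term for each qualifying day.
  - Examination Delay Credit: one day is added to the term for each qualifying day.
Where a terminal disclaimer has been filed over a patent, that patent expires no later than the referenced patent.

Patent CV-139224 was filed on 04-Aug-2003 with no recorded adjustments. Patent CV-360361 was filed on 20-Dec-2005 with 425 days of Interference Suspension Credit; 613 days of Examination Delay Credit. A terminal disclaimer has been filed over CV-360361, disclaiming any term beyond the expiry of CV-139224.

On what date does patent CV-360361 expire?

August 4, 2020

Natural term of CV-360361:
  Base: filing + 17 years → 20 December 2022.
  Interference Suspension Credit: +425 days → 18 February 2024.
  Examination Delay Credit: +613 days → 23 October 2025.
Expiry of referenced patent CV-139224:
  Base: filing + 17 years → 4 August 2020.
Terminal disclaimer: CV-360361 expires on the earlier of 23 October 2025 and 4 August 2020.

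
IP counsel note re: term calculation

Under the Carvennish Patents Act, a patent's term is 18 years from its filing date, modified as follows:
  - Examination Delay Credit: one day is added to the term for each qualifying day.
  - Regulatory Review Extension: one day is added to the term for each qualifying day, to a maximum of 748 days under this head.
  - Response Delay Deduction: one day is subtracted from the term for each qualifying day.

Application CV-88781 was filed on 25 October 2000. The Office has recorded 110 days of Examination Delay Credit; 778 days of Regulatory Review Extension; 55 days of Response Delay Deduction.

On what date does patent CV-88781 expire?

January 5, 2021

Base term: filing date + 18 years → 25 October 2018.
Examination Delay Credit: +110 days → 12 February 2019.
Regulatory Review Extension: 778 days claimed exceeds the 748-day cap, so +748 days → 1 March 2021.
Response Delay Deduction: −55 days → 5 January 2021.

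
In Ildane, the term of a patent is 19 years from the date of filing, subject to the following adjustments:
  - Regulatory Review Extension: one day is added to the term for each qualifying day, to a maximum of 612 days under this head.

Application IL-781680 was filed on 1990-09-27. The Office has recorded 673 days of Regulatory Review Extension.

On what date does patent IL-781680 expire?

Base term: filing date + 19 years → 27 September 2009.
Regulatory Review Extension: 673 days claimed exceeds the 612-day cap, so +612 days → 1 June 2011.

June 1, 2011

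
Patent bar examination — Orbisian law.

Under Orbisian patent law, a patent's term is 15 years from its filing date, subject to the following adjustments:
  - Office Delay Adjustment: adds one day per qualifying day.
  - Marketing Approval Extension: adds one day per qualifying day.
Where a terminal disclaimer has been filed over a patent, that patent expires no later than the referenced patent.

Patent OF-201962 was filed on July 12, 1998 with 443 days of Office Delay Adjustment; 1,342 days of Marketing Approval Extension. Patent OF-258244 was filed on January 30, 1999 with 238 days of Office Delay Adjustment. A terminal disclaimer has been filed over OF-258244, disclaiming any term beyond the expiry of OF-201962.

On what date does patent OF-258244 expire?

September 25, 2014

Natural term of OF-258244:
  Base: filing + 15 years → 30 January 2014.
  Office Delay Adjustment: +238 days → 25 September 2014.
Expiry of referenced patent OF-201962:
  Base: filing + 15 years → 12 July 2013.
  Office Delay Adjustment: +443 days → 28 September 2014.
  Marketing Approval Extension: +1342 days → 1 June 2018.
Terminal disclaimer: OF-258244 expires on the earlier of 25 September 2014 and 1 June 2018.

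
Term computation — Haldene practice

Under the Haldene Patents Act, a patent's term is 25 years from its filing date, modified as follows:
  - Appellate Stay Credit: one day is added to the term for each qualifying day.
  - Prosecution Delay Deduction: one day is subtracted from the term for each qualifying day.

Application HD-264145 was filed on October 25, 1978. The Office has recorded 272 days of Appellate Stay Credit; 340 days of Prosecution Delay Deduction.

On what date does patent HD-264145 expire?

Base term: filing date + 25 years → 25 October 2003.
Appellate Stay Credit: +272 days → 23 July 2004.
Prosecution Delay Deduction: −340 days → 18 August 2003.

2003-08-18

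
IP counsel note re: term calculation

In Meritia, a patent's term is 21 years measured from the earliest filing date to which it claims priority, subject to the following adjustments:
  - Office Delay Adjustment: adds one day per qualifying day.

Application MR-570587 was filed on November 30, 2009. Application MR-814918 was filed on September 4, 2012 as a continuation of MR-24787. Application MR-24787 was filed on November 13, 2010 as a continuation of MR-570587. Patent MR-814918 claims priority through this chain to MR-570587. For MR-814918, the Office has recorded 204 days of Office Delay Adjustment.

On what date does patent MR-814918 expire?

Earliest priority filing: 30 November 2009.
Base term: 30 November 2009 + 21 years → 30 November 2030.
Office Delay Adjustment: +204 days → 22 June 2031.

2031-06-22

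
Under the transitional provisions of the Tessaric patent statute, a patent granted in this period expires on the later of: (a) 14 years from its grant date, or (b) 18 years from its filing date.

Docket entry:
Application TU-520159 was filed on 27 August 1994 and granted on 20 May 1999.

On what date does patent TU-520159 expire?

May 20, 2013

(a) grant + 14 years → 20 May 2013.
(b) filing + 18 years → 27 August 2012.
Later of the two: 20 May 2013.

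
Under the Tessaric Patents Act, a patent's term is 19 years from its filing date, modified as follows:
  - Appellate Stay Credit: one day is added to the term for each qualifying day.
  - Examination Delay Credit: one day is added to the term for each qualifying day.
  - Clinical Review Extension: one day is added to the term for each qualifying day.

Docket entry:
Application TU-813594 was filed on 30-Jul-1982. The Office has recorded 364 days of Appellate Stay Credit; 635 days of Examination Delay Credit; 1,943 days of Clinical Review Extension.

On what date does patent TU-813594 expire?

Base term: filing date + 19 years → 30 July 2001.
Appellate Stay Credit: +364 days → 29 July 2002.
Examination Delay Credit: +635 days → 24 April 2004.
Clinical Review Extension: +1943 days → 19 August 2009.

2009-08-19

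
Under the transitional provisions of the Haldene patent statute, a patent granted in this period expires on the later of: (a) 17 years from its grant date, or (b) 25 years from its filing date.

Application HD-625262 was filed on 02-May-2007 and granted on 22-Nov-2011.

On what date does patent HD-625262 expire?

(a) grant + 17 years → 22 November 2028.
(b) filing + 25 years → 2 May 2032.
Later of the two: 2 May 2032.

2032-05-02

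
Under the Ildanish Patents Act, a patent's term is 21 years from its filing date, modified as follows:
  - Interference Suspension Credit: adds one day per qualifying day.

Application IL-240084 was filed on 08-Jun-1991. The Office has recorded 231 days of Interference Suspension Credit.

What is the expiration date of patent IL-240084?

2013-01-25

Base term: filing date + 21 years → 8 June 2012.
Interference Suspension Credit: +231 days → 25 January 2013.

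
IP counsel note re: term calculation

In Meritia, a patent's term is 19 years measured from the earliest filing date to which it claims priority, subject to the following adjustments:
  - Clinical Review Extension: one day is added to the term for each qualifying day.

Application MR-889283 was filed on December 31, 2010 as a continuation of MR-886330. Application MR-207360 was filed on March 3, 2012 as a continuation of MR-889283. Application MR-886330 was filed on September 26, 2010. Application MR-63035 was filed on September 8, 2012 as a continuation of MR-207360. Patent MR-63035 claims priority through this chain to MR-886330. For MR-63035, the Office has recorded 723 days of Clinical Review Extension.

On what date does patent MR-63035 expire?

September 19, 2031

Earliest priority filing: 26 September 2010.
Base term: 26 September 2010 + 19 years → 26 September 2029.
Clinical Review Extension: +723 days → 19 September 2031.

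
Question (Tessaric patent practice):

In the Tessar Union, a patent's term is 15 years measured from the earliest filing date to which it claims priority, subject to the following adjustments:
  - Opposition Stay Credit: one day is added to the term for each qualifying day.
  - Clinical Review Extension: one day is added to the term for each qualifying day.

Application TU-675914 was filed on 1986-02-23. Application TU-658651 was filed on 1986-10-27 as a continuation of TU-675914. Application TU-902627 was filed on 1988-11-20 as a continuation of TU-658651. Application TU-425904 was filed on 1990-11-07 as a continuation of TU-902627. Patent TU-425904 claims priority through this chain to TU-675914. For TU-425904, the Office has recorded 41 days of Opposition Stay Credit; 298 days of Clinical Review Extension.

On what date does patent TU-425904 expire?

Earliest priority filing: 23 February 1986.
Base term: 23 February 1986 + 15 years → 23 February 2001.
Opposition Stay Credit: +41 days → 5 April 2001.
Clinical Review Extension: +298 days → 28 January 2002.

2002-01-28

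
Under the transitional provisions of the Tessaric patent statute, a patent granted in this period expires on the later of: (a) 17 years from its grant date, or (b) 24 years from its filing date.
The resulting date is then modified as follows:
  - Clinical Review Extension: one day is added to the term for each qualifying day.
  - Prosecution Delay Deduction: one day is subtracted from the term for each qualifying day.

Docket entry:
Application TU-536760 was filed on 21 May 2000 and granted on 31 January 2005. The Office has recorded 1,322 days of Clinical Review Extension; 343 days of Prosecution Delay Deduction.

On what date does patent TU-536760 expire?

2027-01-25

(a) grant + 17 years → 31 January 2022.
(b) filing + 24 years → 21 May 2024.
Later of the two: 21 May 2024.
Clinical Review Extension: +1322 days → 3 January 2028.
Prosecution Delay Deduction: −343 days → 25 January 2027.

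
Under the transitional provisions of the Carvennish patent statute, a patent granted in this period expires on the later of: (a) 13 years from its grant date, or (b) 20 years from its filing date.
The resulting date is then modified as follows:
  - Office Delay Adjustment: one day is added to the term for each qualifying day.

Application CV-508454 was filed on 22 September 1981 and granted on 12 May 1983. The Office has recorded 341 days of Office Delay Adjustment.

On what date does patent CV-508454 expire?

(a) grant + 13 years → 12 May 1996.
(b) filing + 20 years → 22 September 2001.
Later of the two: 22 September 2001.
Office Delay Adjustment: +341 days → 29 August 2002.

2002-08-29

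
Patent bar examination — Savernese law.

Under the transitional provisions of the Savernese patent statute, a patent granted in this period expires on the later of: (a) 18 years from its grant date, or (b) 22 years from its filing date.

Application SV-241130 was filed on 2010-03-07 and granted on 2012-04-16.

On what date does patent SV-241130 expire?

March 7, 2032

(a) grant + 18 years → 16 April 2030.
(b) filing + 22 years → 7 March 2032.
Later of the two: 7 March 2032.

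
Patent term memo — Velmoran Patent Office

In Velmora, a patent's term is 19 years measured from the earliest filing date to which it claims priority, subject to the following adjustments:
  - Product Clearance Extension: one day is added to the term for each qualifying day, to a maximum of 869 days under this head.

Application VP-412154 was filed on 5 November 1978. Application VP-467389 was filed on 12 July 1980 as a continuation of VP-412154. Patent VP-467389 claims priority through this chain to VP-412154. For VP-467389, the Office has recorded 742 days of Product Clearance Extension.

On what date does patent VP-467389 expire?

Earliest priority filing: 5 November 1978.
Base term: 5 November 1978 + 19 years → 5 November 1997.
Product Clearance Extension: 742 days (within the 869-day cap) → +742 days → 17 November 1999.

November 17, 1999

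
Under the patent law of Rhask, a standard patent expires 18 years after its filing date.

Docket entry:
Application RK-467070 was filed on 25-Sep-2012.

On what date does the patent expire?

2030-09-25

Filing date + 18 years → 25 September 2030.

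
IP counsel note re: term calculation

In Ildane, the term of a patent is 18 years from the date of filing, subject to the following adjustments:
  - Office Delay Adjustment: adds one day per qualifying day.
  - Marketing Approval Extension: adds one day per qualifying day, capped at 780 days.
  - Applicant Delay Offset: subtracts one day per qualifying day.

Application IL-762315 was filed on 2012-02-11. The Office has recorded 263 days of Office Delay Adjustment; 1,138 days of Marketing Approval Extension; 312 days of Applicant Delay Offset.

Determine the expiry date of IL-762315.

2032-02-12

Base term: filing date + 18 years → 11 February 2030.
Office Delay Adjustment: +263 days → 1 November 2030.
Marketing Approval Extension: 1138 days claimed exceeds the 780-day cap, so +780 days → 20 December 2032.
Applicant Delay Offset: −312 days → 12 February 2032.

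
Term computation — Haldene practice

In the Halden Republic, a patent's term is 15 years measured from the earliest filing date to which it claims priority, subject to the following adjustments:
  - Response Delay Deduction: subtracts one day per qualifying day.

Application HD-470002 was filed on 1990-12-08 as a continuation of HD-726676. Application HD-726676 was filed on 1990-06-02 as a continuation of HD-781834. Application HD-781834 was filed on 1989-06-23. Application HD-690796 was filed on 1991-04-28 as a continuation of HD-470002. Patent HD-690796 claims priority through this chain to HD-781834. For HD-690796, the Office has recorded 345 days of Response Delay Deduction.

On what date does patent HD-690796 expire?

Earliest priority filing: 23 June 1989.
Base term: 23 June 1989 + 15 years → 23 June 2004.
Response Delay Deduction: −345 days → 14 July 2003.

July 14, 2003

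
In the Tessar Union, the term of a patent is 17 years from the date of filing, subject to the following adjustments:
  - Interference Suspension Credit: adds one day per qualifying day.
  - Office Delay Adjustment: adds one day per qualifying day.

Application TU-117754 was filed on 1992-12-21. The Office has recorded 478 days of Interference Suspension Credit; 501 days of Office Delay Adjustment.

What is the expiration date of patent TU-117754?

2012-08-26

Base term: filing date + 17 years → 21 December 2009.
Interference Suspension Credit: +478 days → 13 April 2011.
Office Delay Adjustment: +501 days → 26 August 2012.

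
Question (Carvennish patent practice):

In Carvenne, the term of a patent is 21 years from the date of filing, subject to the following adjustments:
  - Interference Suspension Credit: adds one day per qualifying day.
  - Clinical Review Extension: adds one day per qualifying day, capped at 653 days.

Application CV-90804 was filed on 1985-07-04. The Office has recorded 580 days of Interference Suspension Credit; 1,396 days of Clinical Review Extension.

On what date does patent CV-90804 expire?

Base term: filing date + 21 years → 4 July 2006.
Interference Suspension Credit: +580 days → 4 February 2008.
Clinical Review Extension: 1396 days claimed exceeds the 653-day cap, so +653 days → 18 November 2009.

November 18, 2009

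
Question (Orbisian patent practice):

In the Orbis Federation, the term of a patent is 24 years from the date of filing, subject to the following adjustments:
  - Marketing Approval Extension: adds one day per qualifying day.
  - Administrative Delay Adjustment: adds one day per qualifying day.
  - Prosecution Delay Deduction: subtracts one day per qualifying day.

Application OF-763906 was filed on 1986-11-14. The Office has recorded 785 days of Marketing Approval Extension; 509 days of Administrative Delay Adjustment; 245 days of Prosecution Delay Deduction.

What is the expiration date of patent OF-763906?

Base term: filing date + 24 years → 14 November 2010.
Marketing Approval Extension: +785 days → 7 January 2013.
Administrative Delay Adjustment: +509 days → 31 May 2014.
Prosecution Delay Deduction: −245 days → 28 September 2013.

2013-09-28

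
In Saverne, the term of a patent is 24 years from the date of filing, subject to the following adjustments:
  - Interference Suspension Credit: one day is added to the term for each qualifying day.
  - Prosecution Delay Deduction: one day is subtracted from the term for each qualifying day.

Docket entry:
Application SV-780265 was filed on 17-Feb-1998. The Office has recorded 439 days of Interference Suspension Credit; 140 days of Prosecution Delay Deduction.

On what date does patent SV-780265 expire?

Base term: filing date + 24 years → 17 February 2022.
Interference Suspension Credit: +439 days → 2 May 2023.
Prosecution Delay Deduction: −140 days → 13 December 2022.

December 13, 2022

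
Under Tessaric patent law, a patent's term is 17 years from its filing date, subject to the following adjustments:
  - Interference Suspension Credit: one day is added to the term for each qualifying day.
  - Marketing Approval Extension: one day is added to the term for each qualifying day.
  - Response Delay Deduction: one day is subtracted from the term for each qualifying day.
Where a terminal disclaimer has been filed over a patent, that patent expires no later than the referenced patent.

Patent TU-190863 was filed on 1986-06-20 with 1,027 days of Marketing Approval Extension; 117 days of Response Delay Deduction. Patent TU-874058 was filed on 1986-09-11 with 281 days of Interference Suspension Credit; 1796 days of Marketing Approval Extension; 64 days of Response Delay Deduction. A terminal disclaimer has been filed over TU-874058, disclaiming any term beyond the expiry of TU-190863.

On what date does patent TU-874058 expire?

December 16, 2005

Natural term of TU-874058:
  Base: filing + 17 years → 11 September 2003.
  Interference Suspension Credit: +281 days → 18 June 2004.
  Marketing Approval Extension: +1796 days → 19 May 2009.
  Response Delay Deduction: −64 days → 16 March 2009.
Expiry of referenced patent TU-190863:
  Base: filing + 17 years → 20 June 2003.
  Marketing Approval Extension: +1027 days → 12 April 2006.
  Response Delay Deduction: −117 days → 16 December 2005.
Terminal disclaimer: TU-874058 expires on the earlier of 16 March 2009 and 16 December 2005.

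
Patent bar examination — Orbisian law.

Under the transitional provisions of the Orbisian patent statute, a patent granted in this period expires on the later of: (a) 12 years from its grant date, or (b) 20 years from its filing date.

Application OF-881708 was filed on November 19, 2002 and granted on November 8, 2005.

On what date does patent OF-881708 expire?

November 19, 2022

(a) grant + 12 years → 8 November 2017.
(b) filing + 20 years → 19 November 2022.
Later of the two: 19 November 2022.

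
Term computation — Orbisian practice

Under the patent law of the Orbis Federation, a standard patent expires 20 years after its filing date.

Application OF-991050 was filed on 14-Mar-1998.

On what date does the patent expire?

Filing date + 20 years → 14 March 2018.

2018-03-14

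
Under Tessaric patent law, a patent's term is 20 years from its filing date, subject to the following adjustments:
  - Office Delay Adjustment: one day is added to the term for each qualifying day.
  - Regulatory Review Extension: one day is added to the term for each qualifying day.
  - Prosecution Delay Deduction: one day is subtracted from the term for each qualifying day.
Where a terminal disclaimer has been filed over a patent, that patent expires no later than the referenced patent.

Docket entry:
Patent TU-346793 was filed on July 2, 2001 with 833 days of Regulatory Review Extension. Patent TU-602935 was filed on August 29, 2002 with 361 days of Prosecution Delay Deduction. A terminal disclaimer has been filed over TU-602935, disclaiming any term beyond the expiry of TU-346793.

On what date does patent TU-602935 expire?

Natural term of TU-602935:
  Base: filing + 20 years → 29 August 2022.
  Prosecution Delay Deduction: −361 days → 2 September 2021.
Expiry of referenced patent TU-346793:
  Base: filing + 20 years → 2 July 2021.
  Regulatory Review Extension: +833 days → 13 October 2023.
Terminal disclaimer: TU-602935 expires on the earlier of 2 September 2021 and 13 October 2023.

September 2, 2021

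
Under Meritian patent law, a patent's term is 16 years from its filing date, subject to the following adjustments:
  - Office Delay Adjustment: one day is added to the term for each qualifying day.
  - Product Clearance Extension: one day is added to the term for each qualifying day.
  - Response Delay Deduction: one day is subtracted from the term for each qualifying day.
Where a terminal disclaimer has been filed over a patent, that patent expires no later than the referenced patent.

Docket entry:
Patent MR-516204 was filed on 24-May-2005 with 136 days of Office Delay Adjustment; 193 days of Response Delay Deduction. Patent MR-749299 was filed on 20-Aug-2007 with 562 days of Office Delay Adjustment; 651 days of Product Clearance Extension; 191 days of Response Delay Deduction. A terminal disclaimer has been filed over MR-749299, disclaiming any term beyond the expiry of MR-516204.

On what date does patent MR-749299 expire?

Natural term of MR-749299:
  Base: filing + 16 years → 20 August 2023.
  Office Delay Adjustment: +562 days → 4 March 2025.
  Product Clearance Extension: +651 days → 15 December 2026.
  Response Delay Deduction: −191 days → 7 June 2026.
Expiry of referenced patent MR-516204:
  Base: filing + 16 years → 24 May 2021.
  Office Delay Adjustment: +136 days → 7 October 2021.
  Response Delay Deduction: −193 days → 28 March 2021.
Terminal disclaimer: MR-749299 expires on the earlier of 7 June 2026 and 28 March 2021.

March 28, 2021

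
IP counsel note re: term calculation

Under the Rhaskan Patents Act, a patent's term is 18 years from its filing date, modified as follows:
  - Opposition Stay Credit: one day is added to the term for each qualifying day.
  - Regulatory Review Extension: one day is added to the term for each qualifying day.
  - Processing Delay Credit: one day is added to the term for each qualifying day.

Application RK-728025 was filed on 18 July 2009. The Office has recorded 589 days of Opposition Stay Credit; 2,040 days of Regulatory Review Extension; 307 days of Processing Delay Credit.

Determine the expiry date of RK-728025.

Base term: filing date + 18 years → 18 July 2027.
Opposition Stay Credit: +589 days → 26 February 2029.
Regulatory Review Extension: +2040 days → 28 September 2034.
Processing Delay Credit: +307 days → 1 August 2035.

2035-08-01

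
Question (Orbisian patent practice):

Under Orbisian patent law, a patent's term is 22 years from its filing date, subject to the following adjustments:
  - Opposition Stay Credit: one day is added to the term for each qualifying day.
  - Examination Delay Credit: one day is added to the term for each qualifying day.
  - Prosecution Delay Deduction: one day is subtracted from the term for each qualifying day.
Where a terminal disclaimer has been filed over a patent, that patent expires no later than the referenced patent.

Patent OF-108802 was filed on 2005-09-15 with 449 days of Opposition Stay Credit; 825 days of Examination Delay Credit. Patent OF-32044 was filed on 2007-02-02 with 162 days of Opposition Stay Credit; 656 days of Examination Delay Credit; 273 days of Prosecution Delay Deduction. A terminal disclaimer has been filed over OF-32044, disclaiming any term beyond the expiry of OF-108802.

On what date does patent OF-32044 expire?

2030-08-01

Natural term of OF-32044:
  Base: filing + 22 years → 2 February 2029.
  Opposition Stay Credit: +162 days → 14 July 2029.
  Examination Delay Credit: +656 days → 1 May 2031.
  Prosecution Delay Deduction: −273 days → 1 August 2030.
Expiry of referenced patent OF-108802:
  Base: filing + 22 years → 15 September 2027.
  Opposition Stay Credit: +449 days → 7 December 2028.
  Examination Delay Credit: +825 days → 12 March 2031.
Terminal disclaimer: OF-32044 expires on the earlier of 1 August 2030 and 12 March 2031.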